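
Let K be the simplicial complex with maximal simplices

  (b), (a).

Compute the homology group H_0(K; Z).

Take the total order a < b on the vertex set. Then K (dimension 0) consists of the simplices:

  0-simplices (2): a, b

giving chain groups C_0 ≅ Z^2.

Now H_k = ker ∂_k / im ∂_{k+1}, so:

  H_0: rank C_0 − rank ∂_1 = 2 − 0 = 2, and there is no ∂_1, so H_0 ≅ Z^2.

H_0 ≅ Z^2.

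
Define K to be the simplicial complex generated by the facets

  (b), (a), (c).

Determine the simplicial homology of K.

H_0 = Z^3.

We work with the vertex ordering a < b < c. The simplices of K, each written with vertices in increasing order, are:

  0-simplices (3): a, b, c

so the chain groups are C_0 ≅ Z^3.

Now H_k = ker ∂_k / im ∂_{k+1}, so:

  H_0: rank C_0 − rank ∂_1 = 3 − 0 = 3, and there is no ∂_1, so H_0 = Z^3.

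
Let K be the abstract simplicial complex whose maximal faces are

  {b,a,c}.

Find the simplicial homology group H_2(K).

H_2 ≅ 0.

We work with the vertex ordering a < b < c. The simplices of K, each written with vertices in increasing order, are:

  0-simplices (3): a, b, c
  1-simplices (3): ab, ac, bc
  2-simplices (1): abc

giving chain groups C_0 ≅ Z^3, C_1 ≅ Z^3, C_2 ≅ Z^1.

∂_1: C_1 → C_0 sends each edge [p,q] (with p < q) to q − p. For instance
  ∂ac = c − a.
This gives a 3×3 integer matrix of rank 2; reducing to Smith normal form yields diagonal entries (1,1).

Boundary ∂_2: C_2 → C_1 maps a triangle to the signed sum of its edges. For instance
  ∂abc = bc − ac + ab.
This gives a 3×1 integer matrix of rank 1; reducing to Smith normal form yields diagonal entries (1).

Computing H_k = (kernel of ∂_k) / (image of ∂_{k+1}):

  H_2: rank ker ∂_2 − rank ∂_3 = (1 − 1) − 0 = 0, and there is no ∂_3, so H_2 ≅ 0.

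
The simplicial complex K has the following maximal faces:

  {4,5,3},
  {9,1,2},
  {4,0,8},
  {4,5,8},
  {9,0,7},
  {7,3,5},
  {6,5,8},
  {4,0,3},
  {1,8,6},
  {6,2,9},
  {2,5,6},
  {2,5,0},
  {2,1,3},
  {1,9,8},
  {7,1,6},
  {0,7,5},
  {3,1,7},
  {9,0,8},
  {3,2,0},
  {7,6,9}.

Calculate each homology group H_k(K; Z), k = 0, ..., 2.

H_0 ≅ Z,  H_1 ≅ Z ⊕ Z/2,  H_2 = 0.

We work with the vertex ordering 0 < 1 < 2 < 3 < 4 < 5 < 6 < 7 < 8 < 9. The simplices of K, each written with vertices in increasing order, are:

  0-simplices (10): [0], [1], [2], [3], [4], [5], [6], [7], [8], [9]
  1-simplices (30): (30 of them)
  2-simplices (20): (20 of them)

giving chain groups C_0 ≅ Z^10, C_1 ≅ Z^30, C_2 ≅ Z^20.

The boundary map ∂_1: C_1 → C_0 maps an edge to its endpoints' difference, ∂[p,q] = q − p. For instance
  ∂[5,8] = [8] − [5].
The 10×30 boundary matrix has rank 9 and Smith normal form diag(1,1,1,1,1,1,1,1,1).

∂_2: C_2 → C_1 maps a triangle to the signed sum of its edges. For instance
  ∂[0,2,3] = [2,3] − [0,3] + [0,2],
  ∂[1,6,8] = [6,8] − [1,8] + [1,6].
The 30×20 boundary matrix has rank 20 and Smith normal form diag(1,1,1,1,1,1,1,1,1,1,1,1,1,1,1,1,1,1,1,2).

Now H_k = ker ∂_k / im ∂_{k+1}, so:

  H_0: rank C_0 − rank ∂_1 = 10 − 9 = 1, and the invariant factors of ∂_1 are all 1, so H_0 = Z.
  H_1: rank ker ∂_1 − rank ∂_2 = (30 − 9) − 20 = 1, and ∂_2 has invariant factor 2 > 1, so H_1 = Z ⊕ Z/2.
  H_2: rank ker ∂_2 − rank ∂_3 = (20 − 20) − 0 = 0, and there is no ∂_3, so H_2 = 0.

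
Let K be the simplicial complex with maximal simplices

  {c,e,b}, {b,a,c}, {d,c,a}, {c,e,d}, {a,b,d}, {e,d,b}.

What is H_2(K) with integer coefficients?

H_2 = Z.

Fix the vertex order a < b < c < d < e and write every simplex with vertices in increasing order. Then dim K = 2 and the simplices of K are:

  0-simplices (5): a, b, c, d, e
  1-simplices (9): ab, ac, ad, bc, bd, be, cd, ce, de
  2-simplices (6): abc, abd, acd, bce, bde, cde

giving chain groups C_0 ≅ Z^5, C_1 ≅ Z^9, C_2 ≅ Z^6.

Boundary ∂_1: C_1 → C_0 is given by ∂[p,q] = [q] − [p]. For instance
  ∂bd = d − b.
As a 5×9 matrix over Z this has rank 4, with invariant factors (1,1,1,1).

∂_2: C_2 → C_1 sends each 2-simplex [p,q,r] to [q,r] − [p,r] + [p,q]. For instance
  ∂bce = ce − be + bc,
  ∂acd = cd − ad + ac.
The resulting 9×6 matrix has rank 5, and its Smith normal form has invariant factors (1,1,1,1,1).

Computing H_k = (kernel of ∂_k) / (image of ∂_{k+1}):

  H_2: rank ker ∂_2 − rank ∂_3 = (6 − 5) − 0 = 1, and there is no ∂_3, so H_2 ≅ Z.

(K is a triangulation of the 2-sphere S^2.)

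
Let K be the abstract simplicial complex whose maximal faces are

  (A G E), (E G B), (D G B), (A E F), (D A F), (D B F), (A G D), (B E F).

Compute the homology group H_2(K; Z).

Fix the vertex order A < B < D < E < F < G and write every simplex with vertices in increasing order. Then dim K = 2 and the simplices of K are:

  0-simplices (6): A, B, D, E, F, G
  1-simplices (12): AD, AE, AF, AG, BD, BE, BF, BG, DF, DG, EF, EG
  2-simplices (8): ADF, ADG, AEF, AEG, BDF, BDG, BEF, BEG

so the chain groups are C_0 ≅ Z^6, C_1 ≅ Z^12, C_2 ≅ Z^8.

The boundary map ∂_1: C_1 → C_0 is given by ∂[p,q] = [q] − [p]. For instance
  ∂BF = F − B.
This gives a 6×12 integer matrix of rank 5; reducing to Smith normal form yields diagonal entries (1,1,1,1,1).

∂_2: C_2 → C_1 acts by ∂[p,q,r] = [q,r] − [p,r] + [p,q]. For instance
  ∂AEF = EF − AF + AE,
  ∂BEF = EF − BF + BE.
The resulting 12×8 matrix has rank 7, and its Smith normal form has invariant factors (1,1,1,1,1,1,1).

Now H_k = ker ∂_k / im ∂_{k+1}, so:

  H_2: rank ker ∂_2 − rank ∂_3 = (8 − 7) − 0 = 1, and there is no ∂_3, so H_2 = Z.

(K is a triangulation of the 2-sphere S^2.)

H_2 = Z.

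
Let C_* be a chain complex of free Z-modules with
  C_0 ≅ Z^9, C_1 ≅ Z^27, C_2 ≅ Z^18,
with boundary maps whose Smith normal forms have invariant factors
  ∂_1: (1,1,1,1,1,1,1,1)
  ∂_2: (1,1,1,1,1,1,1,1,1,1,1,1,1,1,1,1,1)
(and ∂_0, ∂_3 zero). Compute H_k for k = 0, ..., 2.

H_0 = Z,  H_1 = Z^2,  H_2 = Z.

H_0: b_0 = 9 − 0 − 8 = 1; torsion from ∂_1 factors > 1: none. So H_0 = Z.
H_1: b_1 = 27 − 8 − 17 = 2; torsion from ∂_2 factors > 1: none. So H_1 = Z^2.
H_2: b_2 = 18 − 17 − 0 = 1; torsion from ∂_3 factors > 1: none. So H_2 = Z.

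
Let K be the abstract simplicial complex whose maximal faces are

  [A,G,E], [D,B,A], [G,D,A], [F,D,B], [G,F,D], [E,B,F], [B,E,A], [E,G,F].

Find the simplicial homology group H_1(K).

H_1 = 0.

Order the vertices as A < B < D < E < F < G. Listing each simplex with vertices in this order, K has dimension 2 with simplices:

  0-simplices (6): A, B, D, E, F, G
  1-simplices (12): AB, AD, AE, AG, BD, BE, BF, DF, DG, EF, EG, FG
  2-simplices (8): ABD, ABE, ADG, AEG, BDF, BEF, DFG, EFG

so the chain groups are C_0 ≅ Z^6, C_1 ≅ Z^12, C_2 ≅ Z^8.

∂_1: C_1 → C_0 sends each edge [p,q] (with p < q) to q − p.
The resulting 6×12 matrix has rank 5, and its Smith normal form has invariant factors (1,1,1,1,1).

Boundary ∂_2: C_2 → C_1 acts by ∂[p,q,r] = [q,r] − [p,r] + [p,q]. For instance
  ∂AEG = EG − AG + AE,
  ∂BEF = EF − BF + BE.
The resulting 12×8 matrix has rank 7, and its Smith normal form has invariant factors (1,1,1,1,1,1,1).

Computing H_k = (kernel of ∂_k) / (image of ∂_{k+1}):

  H_1: rank ker ∂_1 − rank ∂_2 = (12 − 5) − 7 = 0, and the invariant factors of ∂_2 are all 1, so H_1 = 0.

(K is a triangulation of the 2-sphere S^2.)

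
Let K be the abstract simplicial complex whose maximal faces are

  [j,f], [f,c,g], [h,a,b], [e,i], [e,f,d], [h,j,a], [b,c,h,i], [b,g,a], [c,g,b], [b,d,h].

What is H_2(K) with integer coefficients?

Order the vertices as a < b < c < d < e < f < g < h < i < j. Listing each simplex with vertices in this order, K has dimension 3 with simplices:

  0-simplices (10): a, b, c, d, e, f, g, h, i, j
  1-simplices (22): ab, ag, ah, aj, bc, bd, bg, bh, bi, cf, cg, ch, ci, de, df, dh, ef, ei, fg, fj, hi, hj
  2-simplices (11): abg, abh, ahj, bcg, bch, bci, bdh, bhi, cfg, chi, def
  3-simplices (1): bchi

so the chain groups are C_0 ≅ Z^10, C_1 ≅ Z^22, C_2 ≅ Z^11, C_3 ≅ Z^1.

Boundary ∂_1: C_1 → C_0 sends each edge [p,q] (with p < q) to q − p. For instance
  ∂fg = g − f.
The resulting 10×22 matrix has rank 9, and its Smith normal form has invariant factors (1,1,1,1,1,1,1,1,1).

The boundary map ∂_2: C_2 → C_1 acts by ∂[p,q,r] = [q,r] − [p,r] + [p,q]. For instance
  ∂bch = ch − bh + bc,
  ∂bhi = hi − bi + bh.
As a 22×11 matrix over Z this has rank 10, with invariant factors (1,1,1,1,1,1,1,1,1,1).

The boundary map ∂_3: C_3 → C_2 sends each 3-simplex σ to the alternating sum Σ_i (−1)^i (σ with its i-th vertex removed). For instance
  ∂bchi = chi − bhi + bci − bch.
The 11×1 boundary matrix has rank 1 and Smith normal form diag(1).

Now H_k = ker ∂_k / im ∂_{k+1}, so:

  H_2: rank ker ∂_2 − rank ∂_3 = (11 − 10) − 1 = 0, and the invariant factors of ∂_3 are all 1, so H_2 = 0.

H_2 ≅ 0.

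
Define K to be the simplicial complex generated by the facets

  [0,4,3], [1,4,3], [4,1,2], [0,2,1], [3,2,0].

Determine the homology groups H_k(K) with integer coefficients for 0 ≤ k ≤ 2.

Fix the vertex order 0 < 1 < 2 < 3 < 4 and write every simplex with vertices in increasing order. Then dim K = 2 and the simplices of K are:

  0-simplices (5): [0], [1], [2], [3], [4]
  1-simplices (10): [0,1], [0,2], [0,3], [0,4], [1,2], [1,3], [1,4], [2,3], [2,4], [3,4]
  2-simplices (5): [0,1,2], [0,2,3], [0,3,4], [1,2,4], [1,3,4]

so the chain groups are C_0 ≅ Z^5, C_1 ≅ Z^10, C_2 ≅ Z^5.

The boundary map ∂_1: C_1 → C_0 sends each edge [p,q] (with p < q) to q − p. For instance
  ∂[0,2] = [2] − [0].
This gives a 5×10 integer matrix of rank 4; reducing to Smith normal form yields diagonal entries (1,1,1,1).

Boundary ∂_2: C_2 → C_1 acts by ∂[p,q,r] = [q,r] − [p,r] + [p,q]. For instance
  ∂[1,2,4] = [2,4] − [1,4] + [1,2],
  ∂[0,1,2] = [1,2] − [0,2] + [0,1].
As a 10×5 matrix over Z this has rank 5, with invariant factors (1,1,1,1,1).

From H_k ≅ ker(∂_k) / im(∂_{k+1}) we obtain:

  H_0: rank C_0 − rank ∂_1 = 5 − 4 = 1, and the invariant factors of ∂_1 are all 1, so H_0 = Z.
  H_1: rank ker ∂_1 − rank ∂_2 = (10 − 4) − 5 = 1, and the invariant factors of ∂_2 are all 1, so H_1 = Z.
  H_2: rank ker ∂_2 − rank ∂_3 = (5 − 5) − 0 = 0, and there is no ∂_3, so H_2 = 0.

H_0 ≅ Z,  H_1 ≅ Z,  H_2 = 0.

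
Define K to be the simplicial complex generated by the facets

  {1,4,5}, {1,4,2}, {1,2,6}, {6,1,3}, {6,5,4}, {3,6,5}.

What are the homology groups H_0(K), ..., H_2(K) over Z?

We work with the vertex ordering 1 < 2 < 3 < 4 < 5 < 6. The simplices of K, each written with vertices in increasing order, are:

  0-simplices (6): [1], [2], [3], [4], [5], [6]
  1-simplices (12): [1,2], [1,3], [1,4], [1,5], [1,6], [2,4], [2,6], [3,5], [3,6], [4,5], [4,6], [5,6]
  2-simplices (6): [1,2,4], [1,2,6], [1,3,6], [1,4,5], [3,5,6], [4,5,6]

so the chain groups are C_0 ≅ Z^6, C_1 ≅ Z^12, C_2 ≅ Z^6.

Boundary ∂_1: C_1 → C_0 is given by ∂[p,q] = [q] − [p]. For instance
  ∂[1,3] = [3] − [1].
The 6×12 boundary matrix has rank 5 and Smith normal form diag(1,1,1,1,1).

Boundary ∂_2: C_2 → C_1 sends each 2-simplex [p,q,r] to [q,r] − [p,r] + [p,q]. For instance
  ∂[4,5,6] = [5,6] − [4,6] + [4,5],
  ∂[1,2,6] = [2,6] − [1,6] + [1,2].
This gives a 12×6 integer matrix of rank 6; reducing to Smith normal form yields diagonal entries (1,1,1,1,1,1).

From H_k ≅ ker(∂_k) / im(∂_{k+1}) we obtain:

  H_0: rank C_0 − rank ∂_1 = 6 − 5 = 1, and the invariant factors of ∂_1 are all 1, so H_0 ≅ Z.
  H_1: rank ker ∂_1 − rank ∂_2 = (12 − 5) − 6 = 1, and the invariant factors of ∂_2 are all 1, so H_1 ≅ Z.
  H_2: rank ker ∂_2 − rank ∂_3 = (6 − 6) − 0 = 0, and there is no ∂_3, so H_2 ≅ 0.

H_0 ≅ Z,  H_1 ≅ Z,  H_2 = 0.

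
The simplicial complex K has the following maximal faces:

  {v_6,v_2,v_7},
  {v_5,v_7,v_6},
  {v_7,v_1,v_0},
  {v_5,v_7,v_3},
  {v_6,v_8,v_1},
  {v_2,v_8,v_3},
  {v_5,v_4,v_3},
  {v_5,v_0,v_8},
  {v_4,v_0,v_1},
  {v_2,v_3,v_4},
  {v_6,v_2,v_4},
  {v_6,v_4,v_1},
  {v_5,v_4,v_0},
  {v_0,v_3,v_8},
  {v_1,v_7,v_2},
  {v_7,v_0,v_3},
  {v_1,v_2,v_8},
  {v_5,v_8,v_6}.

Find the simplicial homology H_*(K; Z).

H_0 = Z,  H_1 = Z ⊕ Z/2,  H_2 = 0.

Take the total order v_0 < v_1 < v_2 < v_3 < v_4 < v_5 < v_6 < v_7 < v_8 on the vertex set. Then K (dimension 2) consists of the simplices:

  0-simplices (9): [v_0], [v_1], [v_2], [v_3], [v_4], [v_5], [v_6], [v_7], [v_8]
  1-simplices (27): (27 of them)
  2-simplices (18): (18 of them)

so the chain groups are C_0 ≅ Z^9, C_1 ≅ Z^27, C_2 ≅ Z^18.

∂_1: C_1 → C_0 maps an edge to its endpoints' difference, ∂[p,q] = q − p. For instance
  ∂[v_2,v_6] = [v_6] − [v_2].
This gives a 9×27 integer matrix of rank 8; reducing to Smith normal form yields diagonal entries (1,1,1,1,1,1,1,1).

∂_2: C_2 → C_1 acts by ∂[p,q,r] = [q,r] − [p,r] + [p,q]. For instance
  ∂[v_2,v_3,v_4] = [v_3,v_4] − [v_2,v_4] + [v_2,v_3],
  ∂[v_2,v_3,v_8] = [v_3,v_8] − [v_2,v_8] + [v_2,v_3].
The 27×18 boundary matrix has rank 18 and Smith normal form diag(1,1,1,1,1,1,1,1,1,1,1,1,1,1,1,1,1,2).

Reading off H_k = ker ∂_k / im ∂_{k+1}:

  H_0: rank C_0 − rank ∂_1 = 9 − 8 = 1, and the invariant factors of ∂_1 are all 1, so H_0 = Z.
  H_1: rank ker ∂_1 − rank ∂_2 = (27 − 8) − 18 = 1, and ∂_2 has invariant factor 2 > 1, so H_1 = Z ⊕ Z/2.
  H_2: rank ker ∂_2 − rank ∂_3 = (18 − 18) − 0 = 0, and there is no ∂_3, so H_2 = 0.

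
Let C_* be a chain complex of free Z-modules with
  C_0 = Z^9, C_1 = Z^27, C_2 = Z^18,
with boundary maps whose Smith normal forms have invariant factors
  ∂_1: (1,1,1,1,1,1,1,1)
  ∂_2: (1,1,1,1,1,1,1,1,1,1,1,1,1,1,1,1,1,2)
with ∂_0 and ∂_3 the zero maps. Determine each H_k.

H_0 = Z,  H_1 = Z ⊕ Z/2,  H_2 = 0.

H_0: b_0 = 9 − 0 − 8 = 1; torsion from ∂_1 factors > 1: none. So H_0 = Z.
H_1: b_1 = 27 − 8 − 18 = 1; torsion from ∂_2 factors > 1: [2]. So H_1 = Z ⊕ Z/2.
H_2: b_2 = 18 − 18 − 0 = 0; torsion from ∂_3 factors > 1: none. So H_2 = 0.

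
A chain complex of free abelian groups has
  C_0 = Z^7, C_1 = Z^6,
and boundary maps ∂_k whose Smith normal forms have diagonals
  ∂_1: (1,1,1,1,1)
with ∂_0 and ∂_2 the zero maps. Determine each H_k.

H_0: b_0 = 7 − 0 − 5 = 2; torsion from ∂_1 factors > 1: none. So H_0 ≅ Z^2.
H_1: b_1 = 6 − 5 − 0 = 1; torsion from ∂_2 factors > 1: none. So H_1 ≅ Z.

H_0 ≅ Z^2,  H_1 ≅ Z.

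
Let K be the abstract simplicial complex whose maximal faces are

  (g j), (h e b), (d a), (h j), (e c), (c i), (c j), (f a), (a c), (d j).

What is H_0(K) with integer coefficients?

H_0 = Z.

We work with the vertex ordering a < b < c < d < e < f < g < h < i < j. The simplices of K, each written with vertices in increasing order, are:

  0-simplices (10): a, b, c, d, e, f, g, h, i, j
  1-simplices (12): ac, ad, af, be, bh, ce, ci, cj, dj, eh, gj, hj
  2-simplices (1): beh

so the chain groups are C_0 ≅ Z^10, C_1 ≅ Z^12, C_2 ≅ Z^1.

Boundary ∂_1: C_1 → C_0 maps an edge to its endpoints' difference, ∂[p,q] = q − p.
The resulting 10×12 matrix has rank 9, and its Smith normal form has invariant factors (1,1,1,1,1,1,1,1,1).

∂_2: C_2 → C_1 sends each 2-simplex [p,q,r] to [q,r] − [p,r] + [p,q]. For instance
  ∂beh = eh − bh + be.
This gives a 12×1 integer matrix of rank 1; reducing to Smith normal form yields diagonal entries (1).

Computing H_k = (kernel of ∂_k) / (image of ∂_{k+1}):

  H_0: rank C_0 − rank ∂_1 = 10 − 9 = 1, and the invariant factors of ∂_1 are all 1, so H_0 = Z.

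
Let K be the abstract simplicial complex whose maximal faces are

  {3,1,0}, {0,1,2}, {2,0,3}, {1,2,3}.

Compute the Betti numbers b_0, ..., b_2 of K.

We work with the vertex ordering 0 < 1 < 2 < 3. The simplices of K, each written with vertices in increasing order, are:

  0-simplices (4): [0], [1], [2], [3]
  1-simplices (6): [0,1], [0,2], [0,3], [1,2], [1,3], [2,3]
  2-simplices (4): [0,1,2], [0,1,3], [0,2,3], [1,2,3]

so the chain groups are C_0 ≅ Z^4, C_1 ≅ Z^6, C_2 ≅ Z^4.

∂_1: C_1 → C_0 maps an edge to its endpoints' difference, ∂[p,q] = q − p.
The 4×6 boundary matrix has rank 3 and Smith normal form diag(1,1,1).

Boundary ∂_2: C_2 → C_1 sends each 2-simplex [p,q,r] to [q,r] − [p,r] + [p,q]. For instance
  ∂[1,2,3] = [2,3] − [1,3] + [1,2],
  ∂[0,1,3] = [1,3] − [0,3] + [0,1].
The resulting 6×4 matrix has rank 3, and its Smith normal form has invariant factors (1,1,1).

Computing H_k = (kernel of ∂_k) / (image of ∂_{k+1}):

  H_0: rank C_0 − rank ∂_1 = 4 − 3 = 1, and the invariant factors of ∂_1 are all 1, so H_0 = Z.
  H_1: rank ker ∂_1 − rank ∂_2 = (6 − 3) − 3 = 0, and the invariant factors of ∂_2 are all 1, so H_1 = 0.
  H_2: rank ker ∂_2 − rank ∂_3 = (4 − 3) − 0 = 1, and there is no ∂_3, so H_2 = Z.

As a check, the Euler characteristic is 4 − 6 + 4 = 2, which agrees with 1 − 0 + 1 = 2.

Hence the Betti numbers are b_0 = 1, b_1 = 0, b_2 = 1.

b_0 = 1, b_1 = 0, b_2 = 1.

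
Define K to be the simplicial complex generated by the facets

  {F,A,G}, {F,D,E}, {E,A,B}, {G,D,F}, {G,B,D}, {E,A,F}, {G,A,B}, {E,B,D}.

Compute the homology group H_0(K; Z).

Take the total order A < B < D < E < F < G on the vertex set. Then K (dimension 2) consists of the simplices:

  0-simplices (6): A, B, D, E, F, G
  1-simplices (12): AB, AE, AF, AG, BD, BE, BG, DE, DF, DG, EF, FG
  2-simplices (8): ABE, ABG, AEF, AFG, BDE, BDG, DEF, DFG

Hence C_0 ≅ Z^6, C_1 ≅ Z^12, C_2 ≅ Z^8.

Boundary ∂_1: C_1 → C_0 sends each edge [p,q] (with p < q) to q − p. For instance
  ∂FG = G − F.
As a 6×12 matrix over Z this has rank 5, with invariant factors (1,1,1,1,1).

∂_2: C_2 → C_1 sends each 2-simplex [p,q,r] to [q,r] − [p,r] + [p,q]. For instance
  ∂ABE = BE − AE + AB,
  ∂AEF = EF − AF + AE.
The 12×8 boundary matrix has rank 7 and Smith normal form diag(1,1,1,1,1,1,1).

Now H_k = ker ∂_k / im ∂_{k+1}, so:

  H_0: rank C_0 − rank ∂_1 = 6 − 5 = 1, and the invariant factors of ∂_1 are all 1, so H_0 ≅ Z.

H_0 ≅ Z.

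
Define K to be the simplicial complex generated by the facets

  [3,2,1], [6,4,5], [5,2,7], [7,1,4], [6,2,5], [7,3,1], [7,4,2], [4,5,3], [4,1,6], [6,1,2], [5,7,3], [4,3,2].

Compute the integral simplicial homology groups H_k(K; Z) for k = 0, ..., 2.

H_0 = Z,  H_1 = Z_2,  H_2 = 0.

We work with the vertex ordering 1 < 2 < 3 < 4 < 5 < 6 < 7. The simplices of K, each written with vertices in increasing order, are:

  0-simplices (7): [1], [2], [3], [4], [5], [6], [7]
  1-simplices (18): [1,2], [1,3], [1,4], [1,6], [1,7], [2,3], [2,4], [2,5], [2,6], [2,7], [3,4], [3,5], [3,7], [4,5], [4,6], [4,7], [5,6], [5,7]
  2-simplices (12): [1,2,3], [1,2,6], [1,3,7], [1,4,6], [1,4,7], [2,3,4], [2,4,7], [2,5,6], [2,5,7], [3,4,5], [3,5,7], [4,5,6]

Hence C_0 ≅ Z^7, C_1 ≅ Z^18, C_2 ≅ Z^12.

Boundary ∂_1: C_1 → C_0 is given by ∂[p,q] = [q] − [p]. For instance
  ∂[1,6] = [6] − [1].
The 7×18 boundary matrix has rank 6 and Smith normal form diag(1,1,1,1,1,1).

∂_2: C_2 → C_1 sends each 2-simplex [p,q,r] to [q,r] − [p,r] + [p,q]. For instance
  ∂[2,5,6] = [5,6] − [2,6] + [2,5],
  ∂[3,5,7] = [5,7] − [3,7] + [3,5].
This gives a 18×12 integer matrix of rank 12; reducing to Smith normal form yields diagonal entries (1,1,1,1,1,1,1,1,1,1,1,2).

From H_k ≅ ker(∂_k) / im(∂_{k+1}) we obtain:

  H_0: rank C_0 − rank ∂_1 = 7 − 6 = 1, and the invariant factors of ∂_1 are all 1, so H_0 ≅ Z.
  H_1: rank ker ∂_1 − rank ∂_2 = (18 − 6) − 12 = 0, and ∂_2 has invariant factor 2 > 1, so H_1 ≅ Z_2.
  H_2: rank ker ∂_2 − rank ∂_3 = (12 − 12) − 0 = 0, and there is no ∂_3, so H_2 ≅ 0.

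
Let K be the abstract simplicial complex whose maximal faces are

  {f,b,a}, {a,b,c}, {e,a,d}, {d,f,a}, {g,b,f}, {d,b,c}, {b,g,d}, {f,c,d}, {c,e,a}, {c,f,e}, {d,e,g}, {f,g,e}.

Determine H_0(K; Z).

H_0 = Z.

Take the total order a < b < c < d < e < f < g on the vertex set. Then K (dimension 2) consists of the simplices:

  0-simplices (7): a, b, c, d, e, f, g
  1-simplices (18): ab, ac, ad, ae, af, bc, bd, bf, bg, cd, ce, cf, de, df, dg, ef, eg, fg
  2-simplices (12): abc, abf, ace, ade, adf, bcd, bdg, bfg, cdf, cef, deg, efg

Hence C_0 ≅ Z^7, C_1 ≅ Z^18, C_2 ≅ Z^12.

∂_1: C_1 → C_0 sends each edge [p,q] (with p < q) to q − p. For instance
  ∂ae = e − a.
As a 7×18 matrix over Z this has rank 6, with invariant factors (1,1,1,1,1,1).

∂_2: C_2 → C_1 acts by ∂[p,q,r] = [q,r] − [p,r] + [p,q]. For instance
  ∂bfg = fg − bg + bf,
  ∂abc = bc − ac + ab.
As a 18×12 matrix over Z this has rank 12, with invariant factors (1,1,1,1,1,1,1,1,1,1,1,2).

Now H_k = ker ∂_k / im ∂_{k+1}, so:

  H_0: rank C_0 − rank ∂_1 = 7 − 6 = 1, and the invariant factors of ∂_1 are all 1, so H_0 ≅ Z.

(K is a triangulation of the real projective plane RP^2.)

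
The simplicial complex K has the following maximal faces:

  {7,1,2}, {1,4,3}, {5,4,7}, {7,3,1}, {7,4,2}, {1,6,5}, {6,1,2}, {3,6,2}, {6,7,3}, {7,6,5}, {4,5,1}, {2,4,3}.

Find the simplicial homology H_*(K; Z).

We work with the vertex ordering 1 < 2 < 3 < 4 < 5 < 6 < 7. The simplices of K, each written with vertices in increasing order, are:

  0-simplices (7): [1], [2], [3], [4], [5], [6], [7]
  1-simplices (18): [1,2], [1,3], [1,4], [1,5], [1,6], [1,7], [2,3], [2,4], [2,6], [2,7], [3,4], [3,6], [3,7], [4,5], [4,7], [5,6], [5,7], [6,7]
  2-simplices (12): [1,2,6], [1,2,7], [1,3,4], [1,3,7], [1,4,5], [1,5,6], [2,3,4], [2,3,6], [2,4,7], [3,6,7], [4,5,7], [5,6,7]

giving chain groups C_0 ≅ Z^7, C_1 ≅ Z^18, C_2 ≅ Z^12.

∂_1: C_1 → C_0 maps an edge to its endpoints' difference, ∂[p,q] = q − p. For instance
  ∂[3,6] = [6] − [3].
As a 7×18 matrix over Z this has rank 6, with invariant factors (1,1,1,1,1,1).

The boundary map ∂_2: C_2 → C_1 maps a triangle to the signed sum of its edges. For instance
  ∂[1,3,4] = [3,4] − [1,4] + [1,3],
  ∂[1,2,7] = [2,7] − [1,7] + [1,2].
The resulting 18×12 matrix has rank 12, and its Smith normal form has invariant factors (1,1,1,1,1,1,1,1,1,1,1,2).

Reading off H_k = ker ∂_k / im ∂_{k+1}:

  H_0: rank C_0 − rank ∂_1 = 7 − 6 = 1, and the invariant factors of ∂_1 are all 1, so H_0 ≅ Z.
  H_1: rank ker ∂_1 − rank ∂_2 = (18 − 6) − 12 = 0, and ∂_2 has invariant factor 2 > 1, so H_1 ≅ Z/2.
  H_2: rank ker ∂_2 − rank ∂_3 = (12 − 12) − 0 = 0, and there is no ∂_3, so H_2 ≅ 0.

H_0 ≅ Z,  H_1 ≅ Z/2,  H_2 = 0.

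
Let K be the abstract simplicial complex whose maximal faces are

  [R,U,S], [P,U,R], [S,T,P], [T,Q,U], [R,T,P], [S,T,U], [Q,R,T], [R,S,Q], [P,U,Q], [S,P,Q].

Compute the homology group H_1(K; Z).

H_1 ≅ Z/2.

Order the vertices as P < Q < R < S < T < U. Listing each simplex with vertices in this order, K has dimension 2 with simplices:

  0-simplices (6): P, Q, R, S, T, U
  1-simplices (15): PQ, PR, PS, PT, PU, QR, QS, QT, QU, RS, RT, RU, ST, SU, TU
  2-simplices (10): PQS, PQU, PRT, PRU, PST, QRS, QRT, QTU, RSU, STU

Hence C_0 ≅ Z^6, C_1 ≅ Z^15, C_2 ≅ Z^10.

Boundary ∂_1: C_1 → C_0 sends each edge [p,q] (with p < q) to q − p.
The 6×15 boundary matrix has rank 5 and Smith normal form diag(1,1,1,1,1).

∂_2: C_2 → C_1 acts by ∂[p,q,r] = [q,r] − [p,r] + [p,q]. For instance
  ∂PQU = QU − PU + PQ,
  ∂PRT = RT − PT + PR.
The 15×10 boundary matrix has rank 10 and Smith normal form diag(1,1,1,1,1,1,1,1,1,2).

Reading off H_k = ker ∂_k / im ∂_{k+1}:

  H_1: rank ker ∂_1 − rank ∂_2 = (15 − 5) − 10 = 0, and ∂_2 has invariant factor 2 > 1, so H_1 ≅ Z/2.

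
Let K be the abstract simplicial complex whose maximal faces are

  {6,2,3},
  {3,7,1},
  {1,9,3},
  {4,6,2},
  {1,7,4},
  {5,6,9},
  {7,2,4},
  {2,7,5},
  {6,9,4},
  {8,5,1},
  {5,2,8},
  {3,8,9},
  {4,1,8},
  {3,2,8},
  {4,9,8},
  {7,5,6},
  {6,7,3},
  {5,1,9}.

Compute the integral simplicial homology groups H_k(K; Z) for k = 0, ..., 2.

We work with the vertex ordering 1 < 2 < 3 < 4 < 5 < 6 < 7 < 8 < 9. The simplices of K, each written with vertices in increasing order, are:

  0-simplices (9): [1], [2], [3], [4], [5], [6], [7], [8], [9]
  1-simplices (27): (27 of them)
  2-simplices (18): [1,3,7], [1,3,9], [1,4,7], [1,4,8], [1,5,8], [1,5,9], [2,3,6], [2,3,8], [2,4,6], [2,4,7], [2,5,7], [2,5,8], [3,6,7], [3,8,9], [4,6,9], [4,8,9], [5,6,7], [5,6,9]

giving chain groups C_0 ≅ Z^9, C_1 ≅ Z^27, C_2 ≅ Z^18.

The boundary map ∂_1: C_1 → C_0 is given by ∂[p,q] = [q] − [p].
The resulting 9×27 matrix has rank 8, and its Smith normal form has invariant factors (1,1,1,1,1,1,1,1).

Boundary ∂_2: C_2 → C_1 acts by ∂[p,q,r] = [q,r] − [p,r] + [p,q]. For instance
  ∂[4,8,9] = [8,9] − [4,9] + [4,8],
  ∂[1,5,9] = [5,9] − [1,9] + [1,5].
The resulting 27×18 matrix has rank 18, and its Smith normal form has invariant factors (1,1,1,1,1,1,1,1,1,1,1,1,1,1,1,1,1,2).

Reading off H_k = ker ∂_k / im ∂_{k+1}:

  H_0: rank C_0 − rank ∂_1 = 9 − 8 = 1, and the invariant factors of ∂_1 are all 1, so H_0 = Z.
  H_1: rank ker ∂_1 − rank ∂_2 = (27 − 8) − 18 = 1, and ∂_2 has invariant factor 2 > 1, so H_1 = Z ⊕ Z/2.
  H_2: rank ker ∂_2 − rank ∂_3 = (18 − 18) − 0 = 0, and there is no ∂_3, so H_2 = 0.

H_0 = Z,  H_1 = Z ⊕ Z/2,  H_2 = 0.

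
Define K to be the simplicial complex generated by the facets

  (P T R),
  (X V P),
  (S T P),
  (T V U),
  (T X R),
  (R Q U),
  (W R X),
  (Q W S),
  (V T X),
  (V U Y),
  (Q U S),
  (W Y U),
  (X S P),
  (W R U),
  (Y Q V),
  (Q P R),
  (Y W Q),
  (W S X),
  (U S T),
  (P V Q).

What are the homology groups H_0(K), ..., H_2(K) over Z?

Fix the vertex order P < Q < R < S < T < U < V < W < X < Y and write every simplex with vertices in increasing order. Then dim K = 2 and the simplices of K are:

  0-simplices (10): P, Q, R, S, T, U, V, W, X, Y
  1-simplices (30): PQ, PR, PS, PT, PV, PX, QR, QS, QU, QV, QW, QY, RT, RU, RW, RX, ST, SU, SW, SX, TU, TV, TX, UV, UW, UY, VX, VY, WX, WY
  2-simplices (20): PQR, PQV, PRT, PST, PSX, PVX, QRU, QSU, QSW, QVY, QWY, RTX, RUW, RWX, STU, SWX, TUV, TVX, UVY, UWY

Hence C_0 ≅ Z^10, C_1 ≅ Z^30, C_2 ≅ Z^20.

∂_1: C_1 → C_0 maps an edge to its endpoints' difference, ∂[p,q] = q − p. For instance
  ∂RX = X − R.
The 10×30 boundary matrix has rank 9 and Smith normal form diag(1,1,1,1,1,1,1,1,1).

∂_2: C_2 → C_1 maps a triangle to the signed sum of its edges. For instance
  ∂TUV = UV − TV + TU,
  ∂QVY = VY − QY + QV.
This gives a 30×20 integer matrix of rank 20; reducing to Smith normal form yields diagonal entries (1,1,1,1,1,1,1,1,1,1,1,1,1,1,1,1,1,1,1,2).

Reading off H_k = ker ∂_k / im ∂_{k+1}:

  H_0: rank C_0 − rank ∂_1 = 10 − 9 = 1, and the invariant factors of ∂_1 are all 1, so H_0 = Z.
  H_1: rank ker ∂_1 − rank ∂_2 = (30 − 9) − 20 = 1, and ∂_2 has invariant factor 2 > 1, so H_1 = Z ⊕ Z/2Z.
  H_2: rank ker ∂_2 − rank ∂_3 = (20 − 20) − 0 = 0, and there is no ∂_3, so H_2 = 0.

H_0 = Z,  H_1 = Z ⊕ Z/2Z,  H_2 = 0.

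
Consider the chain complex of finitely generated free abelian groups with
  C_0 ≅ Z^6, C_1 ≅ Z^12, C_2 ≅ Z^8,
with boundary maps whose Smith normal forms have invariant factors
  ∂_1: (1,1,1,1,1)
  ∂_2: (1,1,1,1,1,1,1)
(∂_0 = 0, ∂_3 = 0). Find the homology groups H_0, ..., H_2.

H_0: b_0 = 6 − 0 − 5 = 1; torsion from ∂_1 factors > 1: none. So H_0 = Z.
H_1: b_1 = 12 − 5 − 7 = 0; torsion from ∂_2 factors > 1: none. So H_1 = 0.
H_2: b_2 = 8 − 7 − 0 = 1; torsion from ∂_3 factors > 1: none. So H_2 = Z.

H_0 = Z,  H_1 = 0,  H_2 = Z.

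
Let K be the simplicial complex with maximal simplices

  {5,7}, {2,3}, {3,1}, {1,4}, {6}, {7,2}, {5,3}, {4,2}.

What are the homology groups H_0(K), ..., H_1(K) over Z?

H_0 = Z^2,  H_1 = Z^2.

Order the vertices as 1 < 2 < 3 < 4 < 5 < 6 < 7. Listing each simplex with vertices in this order, K has dimension 1 with simplices:

  0-simplices (7): [1], [2], [3], [4], [5], [6], [7]
  1-simplices (7): [1,3], [1,4], [2,3], [2,4], [2,7], [3,5], [5,7]

giving chain groups C_0 ≅ Z^7, C_1 ≅ Z^7.

∂_1: C_1 → C_0 maps an edge to its endpoints' difference, ∂[p,q] = q − p.
This gives a 7×7 integer matrix of rank 5; reducing to Smith normal form yields diagonal entries (1,1,1,1,1).

From H_k ≅ ker(∂_k) / im(∂_{k+1}) we obtain:

  H_0: rank C_0 − rank ∂_1 = 7 − 5 = 2, and the invariant factors of ∂_1 are all 1, so H_0 = Z^2.
  H_1: rank ker ∂_1 − rank ∂_2 = (7 − 5) − 0 = 2, and there is no ∂_2, so H_1 = Z^2.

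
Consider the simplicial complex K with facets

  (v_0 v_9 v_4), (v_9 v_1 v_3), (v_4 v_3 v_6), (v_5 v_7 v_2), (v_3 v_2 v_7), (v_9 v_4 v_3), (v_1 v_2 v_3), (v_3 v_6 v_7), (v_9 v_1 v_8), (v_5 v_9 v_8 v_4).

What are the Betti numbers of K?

Fix the vertex order v_0 < v_1 < v_2 < v_3 < v_4 < v_5 < v_6 < v_7 < v_8 < v_9 and write every simplex with vertices in increasing order. Then dim K = 3 and the simplices of K are:

  0-simplices (10): [v_0], [v_1], [v_2], [v_3], [v_4], [v_5], [v_6], [v_7], [v_8], [v_9]
  1-simplices (22): (22 of them)
  2-simplices (13): (13 of them)
  3-simplices (1): [v_4,v_5,v_8,v_9]

Hence C_0 ≅ Z^10, C_1 ≅ Z^22, C_2 ≅ Z^13, C_3 ≅ Z^1.

∂_1: C_1 → C_0 sends each edge [p,q] (with p < q) to q − p. For instance
  ∂[v_1,v_3] = [v_3] − [v_1].
The resulting 10×22 matrix has rank 9, and its Smith normal form has invariant factors (1,1,1,1,1,1,1,1,1).

∂_2: C_2 → C_1 acts by ∂[p,q,r] = [q,r] − [p,r] + [p,q]. For instance
  ∂[v_4,v_5,v_8] = [v_5,v_8] − [v_4,v_8] + [v_4,v_5],
  ∂[v_3,v_4,v_6] = [v_4,v_6] − [v_3,v_6] + [v_3,v_4].
As a 22×13 matrix over Z this has rank 12, with invariant factors (1,1,1,1,1,1,1,1,1,1,1,1).

The boundary map ∂_3: C_3 → C_2 sends each 3-simplex σ to the alternating sum Σ_i (−1)^i (σ with its i-th vertex removed). For instance
  ∂[v_4,v_5,v_8,v_9] = [v_5,v_8,v_9] − [v_4,v_8,v_9] + [v_4,v_5,v_9] − [v_4,v_5,v_8].
As a 13×1 matrix over Z this has rank 1, with invariant factors (1).

Now H_k = ker ∂_k / im ∂_{k+1}, so:

  H_0: rank C_0 − rank ∂_1 = 10 − 9 = 1, and the invariant factors of ∂_1 are all 1, so H_0 ≅ Z.
  H_1: rank ker ∂_1 − rank ∂_2 = (22 − 9) − 12 = 1, and the invariant factors of ∂_2 are all 1, so H_1 ≅ Z.
  H_2: rank ker ∂_2 − rank ∂_3 = (13 − 12) − 1 = 0, and the invariant factors of ∂_3 are all 1, so H_2 ≅ 0.
  H_3: rank ker ∂_3 − rank ∂_4 = (1 − 1) − 0 = 0, and there is no ∂_4, so H_3 ≅ 0.

Hence the Betti numbers are b_0 = 1, b_1 = 1, b_2 = 0, b_3 = 0.

b_0 = 1, b_1 = 1, b_2 = 0, b_3 = 0.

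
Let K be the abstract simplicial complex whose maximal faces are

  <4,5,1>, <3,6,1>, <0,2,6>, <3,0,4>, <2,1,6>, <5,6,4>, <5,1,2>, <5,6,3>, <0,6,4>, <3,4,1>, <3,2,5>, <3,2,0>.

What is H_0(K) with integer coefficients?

We work with the vertex ordering 0 < 1 < 2 < 3 < 4 < 5 < 6. The simplices of K, each written with vertices in increasing order, are:

  0-simplices (7): [0], [1], [2], [3], [4], [5], [6]
  1-simplices (18): [0,2], [0,3], [0,4], [0,6], [1,2], [1,3], [1,4], [1,5], [1,6], [2,3], [2,5], [2,6], [3,4], [3,5], [3,6], [4,5], [4,6], [5,6]
  2-simplices (12): [0,2,3], [0,2,6], [0,3,4], [0,4,6], [1,2,5], [1,2,6], [1,3,4], [1,3,6], [1,4,5], [2,3,5], [3,5,6], [4,5,6]

giving chain groups C_0 ≅ Z^7, C_1 ≅ Z^18, C_2 ≅ Z^12.

Boundary ∂_1: C_1 → C_0 is given by ∂[p,q] = [q] − [p]. For instance
  ∂[0,6] = [6] − [0].
The resulting 7×18 matrix has rank 6, and its Smith normal form has invariant factors (1,1,1,1,1,1).

∂_2: C_2 → C_1 acts by ∂[p,q,r] = [q,r] − [p,r] + [p,q]. For instance
  ∂[0,3,4] = [3,4] − [0,4] + [0,3],
  ∂[1,4,5] = [4,5] − [1,5] + [1,4].
This gives a 18×12 integer matrix of rank 12; reducing to Smith normal form yields diagonal entries (1,1,1,1,1,1,1,1,1,1,1,2).

Reading off H_k = ker ∂_k / im ∂_{k+1}:

  H_0: rank C_0 − rank ∂_1 = 7 − 6 = 1, and the invariant factors of ∂_1 are all 1, so H_0 = Z.

H_0 ≅ Z.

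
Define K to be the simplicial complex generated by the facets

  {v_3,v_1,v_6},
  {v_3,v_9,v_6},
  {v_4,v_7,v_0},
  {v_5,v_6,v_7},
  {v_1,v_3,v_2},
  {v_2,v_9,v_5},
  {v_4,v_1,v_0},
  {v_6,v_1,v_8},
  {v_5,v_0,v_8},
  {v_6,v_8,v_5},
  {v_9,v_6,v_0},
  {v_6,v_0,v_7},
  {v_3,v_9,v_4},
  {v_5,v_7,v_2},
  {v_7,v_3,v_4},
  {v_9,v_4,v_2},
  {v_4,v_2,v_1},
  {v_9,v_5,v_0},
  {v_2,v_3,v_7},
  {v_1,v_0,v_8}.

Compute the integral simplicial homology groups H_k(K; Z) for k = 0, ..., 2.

H_0 = Z,  H_1 = Z × Z/2,  H_2 = 0.

K has 10 vertices, 30 edges, 20 triangles.
rank ∂_0 = 0, rank ∂_1 = 9 ⇒ b_0 = 10 − 0 − 9 = 1; all invariant factors of ∂_1 are 1 so no torsion. So H_0 ≅ Z.
rank ∂_1 = 9, rank ∂_2 = 20 ⇒ b_1 = 30 − 9 − 20 = 1; ∂_2 has invariant factor(s) [2] giving torsion. So H_1 ≅ Z × Z/2.
rank ∂_2 = 20, rank ∂_3 = 0 ⇒ b_2 = 20 − 20 − 0 = 0. So H_2 ≅ 0.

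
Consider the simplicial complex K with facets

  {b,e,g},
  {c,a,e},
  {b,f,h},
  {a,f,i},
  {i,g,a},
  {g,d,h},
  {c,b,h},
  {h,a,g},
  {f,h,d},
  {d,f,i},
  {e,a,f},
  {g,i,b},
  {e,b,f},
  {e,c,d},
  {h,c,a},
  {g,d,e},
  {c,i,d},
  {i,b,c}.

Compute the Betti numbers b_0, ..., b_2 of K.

Order the vertices as a < b < c < d < e < f < g < h < i. Listing each simplex with vertices in this order, K has dimension 2 with simplices:

  0-simplices (9): a, b, c, d, e, f, g, h, i
  1-simplices (27): ac, ae, af, ag, ah, ai, bc, be, bf, bg, bh, bi, cd, ce, ch, ci, de, df, dg, dh, di, ef, eg, fh, fi, gh, gi
  2-simplices (18): ace, ach, aef, afi, agh, agi, bch, bci, bef, beg, bfh, bgi, cde, cdi, deg, dfh, dfi, dgh

so the chain groups are C_0 ≅ Z^9, C_1 ≅ Z^27, C_2 ≅ Z^18.

Boundary ∂_1: C_1 → C_0 maps an edge to its endpoints' difference, ∂[p,q] = q − p. For instance
  ∂dg = g − d.
The 9×27 boundary matrix has rank 8 and Smith normal form diag(1,1,1,1,1,1,1,1).

∂_2: C_2 → C_1 maps a triangle to the signed sum of its edges. For instance
  ∂deg = eg − dg + de,
  ∂bgi = gi − bi + bg.
This gives a 27×18 integer matrix of rank 17; reducing to Smith normal form yields diagonal entries (1,1,1,1,1,1,1,1,1,1,1,1,1,1,1,1,1).

From H_k ≅ ker(∂_k) / im(∂_{k+1}) we obtain:

  H_0: rank C_0 − rank ∂_1 = 9 − 8 = 1, and the invariant factors of ∂_1 are all 1, so H_0 = Z.
  H_1: rank ker ∂_1 − rank ∂_2 = (27 − 8) − 17 = 2, and the invariant factors of ∂_2 are all 1, so H_1 = Z^2.
  H_2: rank ker ∂_2 − rank ∂_3 = (18 − 17) − 0 = 1, and there is no ∂_3, so H_2 = Z.

Hence the Betti numbers are b_0 = 1, b_1 = 2, b_2 = 1.

b_0 = 1, b_1 = 2, b_2 = 1.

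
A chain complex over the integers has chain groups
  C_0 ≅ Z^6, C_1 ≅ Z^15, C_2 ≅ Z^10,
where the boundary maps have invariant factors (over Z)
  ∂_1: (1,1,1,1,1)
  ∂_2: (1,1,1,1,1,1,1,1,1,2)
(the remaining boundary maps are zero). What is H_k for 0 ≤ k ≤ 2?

H_0 = Z,  H_1 = Z_2,  H_2 = 0.

H_0: b_0 = 6 − 0 − 5 = 1; torsion from ∂_1 factors > 1: none. So H_0 = Z.
H_1: b_1 = 15 − 5 − 10 = 0; torsion from ∂_2 factors > 1: [2]. So H_1 = Z_2.
H_2: b_2 = 10 − 10 − 0 = 0; torsion from ∂_3 factors > 1: none. So H_2 = 0.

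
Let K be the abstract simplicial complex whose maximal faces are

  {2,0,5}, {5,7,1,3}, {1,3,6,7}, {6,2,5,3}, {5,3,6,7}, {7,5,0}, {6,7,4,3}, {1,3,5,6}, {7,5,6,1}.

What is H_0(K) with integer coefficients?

H_0 = Z.

Fix the vertex order 0 < 1 < 2 < 3 < 4 < 5 < 6 < 7 and write every simplex with vertices in increasing order. Then dim K = 3 and the simplices of K are:

  0-simplices (8): [0], [1], [2], [3], [4], [5], [6], [7]
  1-simplices (19): [0,2], [0,5], [0,7], [1,3], [1,5], [1,6], [1,7], [2,3], [2,5], [2,6], [3,4], [3,5], [3,6], [3,7], [4,6], [4,7], [5,6], [5,7], [6,7]
  2-simplices (18): [0,2,5], [0,5,7], [1,3,5], [1,3,6], [1,3,7], [1,5,6], [1,5,7], [1,6,7], [2,3,5], [2,3,6], [2,5,6], [3,4,6], [3,4,7], [3,5,6], [3,5,7], [3,6,7], [4,6,7], [5,6,7]
  3-simplices (7): [1,3,5,6], [1,3,5,7], [1,3,6,7], [1,5,6,7], [2,3,5,6], [3,4,6,7], [3,5,6,7]

giving chain groups C_0 ≅ Z^8, C_1 ≅ Z^19, C_2 ≅ Z^18, C_3 ≅ Z^7.

The boundary map ∂_1: C_1 → C_0 sends each edge [p,q] (with p < q) to q − p. For instance
  ∂[3,7] = [7] − [3].
The 8×19 boundary matrix has rank 7 and Smith normal form diag(1,1,1,1,1,1,1).

The boundary map ∂_2: C_2 → C_1 acts by ∂[p,q,r] = [q,r] − [p,r] + [p,q]. For instance
  ∂[4,6,7] = [6,7] − [4,7] + [4,6],
  ∂[1,5,6] = [5,6] − [1,6] + [1,5].
The 19×18 boundary matrix has rank 12 and Smith normal form diag(1,1,1,1,1,1,1,1,1,1,1,1).

Boundary ∂_3: C_3 → C_2 sends each 3-simplex σ to the alternating sum Σ_i (−1)^i (σ with its i-th vertex removed). For instance
  ∂[1,5,6,7] = [5,6,7] − [1,6,7] + [1,5,7] − [1,5,6],
  ∂[1,3,5,7] = [3,5,7] − [1,5,7] + [1,3,7] − [1,3,5].
The resulting 18×7 matrix has rank 6, and its Smith normal form has invariant factors (1,1,1,1,1,1).

From H_k ≅ ker(∂_k) / im(∂_{k+1}) we obtain:

  H_0: rank C_0 − rank ∂_1 = 8 − 7 = 1, and the invariant factors of ∂_1 are all 1, so H_0 = Z.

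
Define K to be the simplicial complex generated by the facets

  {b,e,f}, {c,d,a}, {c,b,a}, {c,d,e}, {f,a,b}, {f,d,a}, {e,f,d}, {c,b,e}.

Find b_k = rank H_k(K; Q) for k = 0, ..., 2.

b_0 = 1, b_1 = 0, b_2 = 1.

Order the vertices as a < b < c < d < e < f. Listing each simplex with vertices in this order, K has dimension 2 with simplices:

  0-simplices (6): a, b, c, d, e, f
  1-simplices (12): ab, ac, ad, af, bc, be, bf, cd, ce, de, df, ef
  2-simplices (8): abc, abf, acd, adf, bce, bef, cde, def

Hence C_0 ≅ Z^6, C_1 ≅ Z^12, C_2 ≅ Z^8.

Boundary ∂_1: C_1 → C_0 is given by ∂[p,q] = [q] − [p].
This gives a 6×12 integer matrix of rank 5; reducing to Smith normal form yields diagonal entries (1,1,1,1,1).

∂_2: C_2 → C_1 sends each 2-simplex [p,q,r] to [q,r] − [p,r] + [p,q]. For instance
  ∂abf = bf − af + ab,
  ∂abc = bc − ac + ab.
The 12×8 boundary matrix has rank 7 and Smith normal form diag(1,1,1,1,1,1,1).

Computing H_k = (kernel of ∂_k) / (image of ∂_{k+1}):

  H_0: rank C_0 − rank ∂_1 = 6 − 5 = 1, and the invariant factors of ∂_1 are all 1, so H_0 ≅ Z.
  H_1: rank ker ∂_1 − rank ∂_2 = (12 − 5) − 7 = 0, and the invariant factors of ∂_2 are all 1, so H_1 ≅ 0.
  H_2: rank ker ∂_2 − rank ∂_3 = (8 − 7) − 0 = 1, and there is no ∂_3, so H_2 ≅ Z.

As a check, the Euler characteristic is 6 − 12 + 8 = 2, which agrees with 1 − 0 + 1 = 2.

Hence the Betti numbers are b_0 = 1, b_1 = 0, b_2 = 1.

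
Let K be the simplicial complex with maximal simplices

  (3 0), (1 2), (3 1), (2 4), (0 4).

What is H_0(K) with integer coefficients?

H_0 = Z.

Fix the vertex order 0 < 1 < 2 < 3 < 4 and write every simplex with vertices in increasing order. Then dim K = 1 and the simplices of K are:

  0-simplices (5): [0], [1], [2], [3], [4]
  1-simplices (5): [0,3], [0,4], [1,2], [1,3], [2,4]

so the chain groups are C_0 ≅ Z^5, C_1 ≅ Z^5.

The boundary map ∂_1: C_1 → C_0 sends each edge [p,q] (with p < q) to q − p.
The resulting 5×5 matrix has rank 4, and its Smith normal form has invariant factors (1,1,1,1).

Computing H_k = (kernel of ∂_k) / (image of ∂_{k+1}):

  H_0: rank C_0 − rank ∂_1 = 5 − 4 = 1, and the invariant factors of ∂_1 are all 1, so H_0 ≅ Z.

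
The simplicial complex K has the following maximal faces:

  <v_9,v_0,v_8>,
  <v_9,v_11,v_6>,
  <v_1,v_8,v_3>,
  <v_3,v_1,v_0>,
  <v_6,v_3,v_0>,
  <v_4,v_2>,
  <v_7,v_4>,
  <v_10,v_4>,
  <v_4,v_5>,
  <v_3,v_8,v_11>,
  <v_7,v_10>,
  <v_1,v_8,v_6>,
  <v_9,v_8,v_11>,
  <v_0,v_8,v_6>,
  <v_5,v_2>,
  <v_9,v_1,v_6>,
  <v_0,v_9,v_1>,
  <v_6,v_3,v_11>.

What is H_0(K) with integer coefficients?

K has 12 vertices, 24 edges, 12 triangles.
rank ∂_0 = 0, rank ∂_1 = 10 ⇒ b_0 = 12 − 0 − 10 = 2; all invariant factors of ∂_1 are 1 so no torsion. So H_0 ≅ Z^2.

H_0 ≅ Z^2.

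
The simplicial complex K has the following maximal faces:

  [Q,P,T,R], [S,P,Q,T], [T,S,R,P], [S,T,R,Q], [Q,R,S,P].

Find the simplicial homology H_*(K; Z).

Fix the vertex order P < Q < R < S < T and write every simplex with vertices in increasing order. Then dim K = 3 and the simplices of K are:

  0-simplices (5): P, Q, R, S, T
  1-simplices (10): PQ, PR, PS, PT, QR, QS, QT, RS, RT, ST
  2-simplices (10): PQR, PQS, PQT, PRS, PRT, PST, QRS, QRT, QST, RST
  3-simplices (5): PQRS, PQRT, PQST, PRST, QRST

so the chain groups are C_0 ≅ Z^5, C_1 ≅ Z^10, C_2 ≅ Z^10, C_3 ≅ Z^5.

∂_1: C_1 → C_0 maps an edge to its endpoints' difference, ∂[p,q] = q − p.
As a 5×10 matrix over Z this has rank 4, with invariant factors (1,1,1,1).

Boundary ∂_2: C_2 → C_1 maps a triangle to the signed sum of its edges. For instance
  ∂PQS = QS − PS + PQ,
  ∂PQT = QT − PT + PQ.
The resulting 10×10 matrix has rank 6, and its Smith normal form has invariant factors (1,1,1,1,1,1).

∂_3: C_3 → C_2 sends each 3-simplex σ to the alternating sum Σ_i (−1)^i (σ with its i-th vertex removed). For instance
  ∂PQST = QST − PST + PQT − PQS,
  ∂QRST = RST − QST + QRT − QRS.
The resulting 10×5 matrix has rank 4, and its Smith normal form has invariant factors (1,1,1,1).

Computing H_k = (kernel of ∂_k) / (image of ∂_{k+1}):

  H_0: rank C_0 − rank ∂_1 = 5 − 4 = 1, and the invariant factors of ∂_1 are all 1, so H_0 ≅ Z.
  H_1: rank ker ∂_1 − rank ∂_2 = (10 − 4) − 6 = 0, and the invariant factors of ∂_2 are all 1, so H_1 ≅ 0.
  H_2: rank ker ∂_2 − rank ∂_3 = (10 − 6) − 4 = 0, and the invariant factors of ∂_3 are all 1, so H_2 ≅ 0.
  H_3: rank ker ∂_3 − rank ∂_4 = (5 − 4) − 0 = 1, and there is no ∂_4, so H_3 ≅ Z.

As a check, the Euler characteristic is 5 − 10 + 10 − 5 = 0, which agrees with 1 − 0 + 0 − 1 = 0.

H_0 ≅ Z,  H_1 = 0,  H_2 = 0,  H_3 ≅ Z.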